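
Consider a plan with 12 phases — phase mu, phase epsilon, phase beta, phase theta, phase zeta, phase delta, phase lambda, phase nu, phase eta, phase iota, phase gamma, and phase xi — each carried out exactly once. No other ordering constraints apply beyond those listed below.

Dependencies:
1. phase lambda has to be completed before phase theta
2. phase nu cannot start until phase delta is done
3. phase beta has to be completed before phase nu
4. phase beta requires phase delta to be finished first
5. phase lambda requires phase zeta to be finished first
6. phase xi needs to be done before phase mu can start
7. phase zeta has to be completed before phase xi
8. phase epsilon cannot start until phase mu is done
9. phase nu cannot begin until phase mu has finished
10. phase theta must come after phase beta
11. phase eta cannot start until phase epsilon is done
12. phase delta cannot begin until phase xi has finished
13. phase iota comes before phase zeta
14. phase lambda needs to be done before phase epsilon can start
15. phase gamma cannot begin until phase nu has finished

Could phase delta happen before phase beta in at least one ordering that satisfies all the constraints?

Every valid ordering already has phase delta before phase beta (the constraints require it), so in particular at least one does.

Yes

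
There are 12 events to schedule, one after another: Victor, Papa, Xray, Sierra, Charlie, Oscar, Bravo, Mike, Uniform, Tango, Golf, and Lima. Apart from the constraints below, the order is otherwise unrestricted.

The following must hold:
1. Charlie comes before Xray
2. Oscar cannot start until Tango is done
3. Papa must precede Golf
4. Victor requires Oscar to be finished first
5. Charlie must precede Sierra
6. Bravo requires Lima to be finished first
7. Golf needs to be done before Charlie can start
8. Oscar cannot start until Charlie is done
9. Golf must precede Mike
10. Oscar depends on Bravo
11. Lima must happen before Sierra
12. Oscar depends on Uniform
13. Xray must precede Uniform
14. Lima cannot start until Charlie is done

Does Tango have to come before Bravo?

Nothing in the constraints links Tango and Bravo; they are unordered relative to each other.
So Tango can come before Bravo or after — it is not forced.

No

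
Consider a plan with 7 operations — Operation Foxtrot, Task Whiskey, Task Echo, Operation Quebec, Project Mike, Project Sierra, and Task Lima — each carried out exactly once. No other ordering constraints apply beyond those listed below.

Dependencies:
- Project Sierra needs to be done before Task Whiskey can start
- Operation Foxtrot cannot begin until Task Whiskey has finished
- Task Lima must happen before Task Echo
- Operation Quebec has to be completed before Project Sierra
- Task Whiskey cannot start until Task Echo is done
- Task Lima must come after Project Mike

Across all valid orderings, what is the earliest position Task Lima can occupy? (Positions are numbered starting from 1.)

2

The only operation forced before Task Lima (directly or transitively) is Project Mike.
So at minimum 1 operation comes before Task Lima, putting Task Lima no earlier than position 2. That position is achievable by scheduling exactly that predecessor first.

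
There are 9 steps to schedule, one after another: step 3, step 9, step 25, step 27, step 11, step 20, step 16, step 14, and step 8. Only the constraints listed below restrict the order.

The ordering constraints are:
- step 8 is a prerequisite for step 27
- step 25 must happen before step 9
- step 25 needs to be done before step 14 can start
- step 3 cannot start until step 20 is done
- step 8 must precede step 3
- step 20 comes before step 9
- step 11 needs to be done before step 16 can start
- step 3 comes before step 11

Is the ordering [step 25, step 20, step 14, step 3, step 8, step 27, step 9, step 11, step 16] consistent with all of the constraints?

No

The sequence places step 3 ahead of step 8.
That contradicts the constraint that step 8 must precede step 3.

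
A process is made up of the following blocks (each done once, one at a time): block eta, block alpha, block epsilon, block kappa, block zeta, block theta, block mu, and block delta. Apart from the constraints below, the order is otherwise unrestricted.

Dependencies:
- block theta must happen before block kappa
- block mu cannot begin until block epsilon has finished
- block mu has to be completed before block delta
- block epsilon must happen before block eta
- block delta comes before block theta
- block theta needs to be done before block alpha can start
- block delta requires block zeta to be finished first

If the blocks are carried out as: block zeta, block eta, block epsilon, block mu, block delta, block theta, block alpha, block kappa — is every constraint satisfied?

No

The sequence places block eta ahead of block epsilon.
Since block epsilon is required before block eta, the ordering is invalid.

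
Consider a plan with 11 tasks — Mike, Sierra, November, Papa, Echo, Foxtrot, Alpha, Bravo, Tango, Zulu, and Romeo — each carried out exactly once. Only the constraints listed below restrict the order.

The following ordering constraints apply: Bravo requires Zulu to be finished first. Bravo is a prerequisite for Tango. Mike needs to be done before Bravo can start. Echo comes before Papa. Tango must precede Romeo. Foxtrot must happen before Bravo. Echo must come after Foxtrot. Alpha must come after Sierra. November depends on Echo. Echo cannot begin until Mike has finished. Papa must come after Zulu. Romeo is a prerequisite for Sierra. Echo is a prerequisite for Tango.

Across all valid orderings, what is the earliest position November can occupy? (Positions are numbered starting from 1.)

The tasks that are forced before November, directly or transitively, are Mike, Echo, Foxtrot. That's 3 tasks.
So at minimum 3 tasks come before November, putting November no earlier than position 4. That position is achievable by scheduling exactly those predecessors first.

4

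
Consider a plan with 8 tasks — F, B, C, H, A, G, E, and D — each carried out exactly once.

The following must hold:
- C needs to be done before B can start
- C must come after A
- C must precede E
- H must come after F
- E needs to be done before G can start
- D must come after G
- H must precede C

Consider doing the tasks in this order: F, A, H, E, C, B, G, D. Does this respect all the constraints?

No

Here C comes after E.
That contradicts the constraint that C must precede E.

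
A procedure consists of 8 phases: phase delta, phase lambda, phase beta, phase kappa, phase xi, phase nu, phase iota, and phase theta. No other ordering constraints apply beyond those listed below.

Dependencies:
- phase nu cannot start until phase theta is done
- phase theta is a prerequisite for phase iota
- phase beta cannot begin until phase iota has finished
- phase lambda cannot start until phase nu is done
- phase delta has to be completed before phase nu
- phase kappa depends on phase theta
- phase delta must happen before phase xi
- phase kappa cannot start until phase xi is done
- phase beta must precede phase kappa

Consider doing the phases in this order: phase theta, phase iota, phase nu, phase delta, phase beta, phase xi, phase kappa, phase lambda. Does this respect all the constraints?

No

Here phase delta comes after phase nu.
Since phase delta is required before phase nu, the ordering is invalid.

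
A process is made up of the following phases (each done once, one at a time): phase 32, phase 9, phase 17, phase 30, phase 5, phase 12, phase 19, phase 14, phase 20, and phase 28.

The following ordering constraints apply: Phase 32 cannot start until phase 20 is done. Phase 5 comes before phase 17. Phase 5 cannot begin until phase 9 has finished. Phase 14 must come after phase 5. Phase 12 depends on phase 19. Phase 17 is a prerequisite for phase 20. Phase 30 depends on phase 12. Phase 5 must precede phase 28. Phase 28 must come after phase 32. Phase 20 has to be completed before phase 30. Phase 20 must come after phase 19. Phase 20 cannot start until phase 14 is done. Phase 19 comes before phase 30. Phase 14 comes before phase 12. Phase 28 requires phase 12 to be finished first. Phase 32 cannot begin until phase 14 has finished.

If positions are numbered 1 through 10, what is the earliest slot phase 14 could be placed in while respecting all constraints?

The phases that are forced before phase 14, directly or transitively, are phase 9, phase 5. That's 2 phases.
With 2 mandatory predecessors, the earliest phase 14 can sit is position 2+1 = 3, and placing just those 2 first achieves it.

3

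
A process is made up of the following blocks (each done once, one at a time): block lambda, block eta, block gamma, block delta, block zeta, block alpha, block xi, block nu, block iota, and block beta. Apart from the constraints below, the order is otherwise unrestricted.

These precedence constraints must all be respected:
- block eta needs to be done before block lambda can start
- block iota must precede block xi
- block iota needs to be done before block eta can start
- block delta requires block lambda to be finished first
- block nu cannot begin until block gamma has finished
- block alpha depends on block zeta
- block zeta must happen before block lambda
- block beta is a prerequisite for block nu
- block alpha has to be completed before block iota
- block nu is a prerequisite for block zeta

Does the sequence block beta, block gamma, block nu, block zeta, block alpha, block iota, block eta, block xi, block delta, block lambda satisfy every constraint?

No

The sequence places block delta ahead of block lambda.
That contradicts the constraint that block lambda must precede block delta.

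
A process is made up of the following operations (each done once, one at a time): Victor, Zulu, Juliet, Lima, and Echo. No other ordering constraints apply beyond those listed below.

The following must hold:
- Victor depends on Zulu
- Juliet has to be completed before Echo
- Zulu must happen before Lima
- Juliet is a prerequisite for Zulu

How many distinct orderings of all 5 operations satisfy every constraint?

Only Juliet has no prerequisites, so it must go first.
Counting all ways to extend the partial order to a total order gives 8.

8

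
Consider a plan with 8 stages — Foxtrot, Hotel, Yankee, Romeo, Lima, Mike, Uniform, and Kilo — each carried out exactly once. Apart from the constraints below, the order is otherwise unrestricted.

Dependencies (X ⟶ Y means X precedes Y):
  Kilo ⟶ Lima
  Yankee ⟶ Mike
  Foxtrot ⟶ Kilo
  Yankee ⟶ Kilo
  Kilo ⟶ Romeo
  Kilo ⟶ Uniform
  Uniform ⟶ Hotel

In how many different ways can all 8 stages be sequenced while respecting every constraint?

156

The stages with no prerequisites are Foxtrot, Yankee; any of them can be placed first.
Counting all ways to extend the partial order to a total order gives 156.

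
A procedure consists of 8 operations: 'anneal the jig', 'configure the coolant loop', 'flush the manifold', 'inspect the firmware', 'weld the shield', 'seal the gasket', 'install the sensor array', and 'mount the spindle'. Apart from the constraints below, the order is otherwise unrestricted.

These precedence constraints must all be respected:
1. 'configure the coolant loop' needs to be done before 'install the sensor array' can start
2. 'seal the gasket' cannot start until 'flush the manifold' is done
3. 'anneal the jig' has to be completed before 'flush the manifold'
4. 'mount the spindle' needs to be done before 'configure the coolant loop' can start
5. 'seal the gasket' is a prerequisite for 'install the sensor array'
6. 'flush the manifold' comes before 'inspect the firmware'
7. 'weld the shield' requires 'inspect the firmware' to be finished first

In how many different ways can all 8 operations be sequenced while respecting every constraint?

2 operations have no prerequisites ('anneal the jig', 'mount the spindle'), so any of them could come first.
Enumerating by repeatedly choosing an available operation (one whose prerequisites are all placed) gives 103 distinct complete orderings.

103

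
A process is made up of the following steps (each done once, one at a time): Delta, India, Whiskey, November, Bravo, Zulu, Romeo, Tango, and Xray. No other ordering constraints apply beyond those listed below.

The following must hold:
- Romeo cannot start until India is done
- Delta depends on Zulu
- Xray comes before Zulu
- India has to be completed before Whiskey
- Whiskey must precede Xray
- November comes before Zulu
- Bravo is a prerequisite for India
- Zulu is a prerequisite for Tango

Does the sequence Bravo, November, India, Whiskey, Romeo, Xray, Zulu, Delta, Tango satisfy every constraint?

Yes

Going through the constraints one by one, each required predecessor appears earlier in the sequence than its dependent — e.g. November (position 2) is before Zulu (position 7), as required.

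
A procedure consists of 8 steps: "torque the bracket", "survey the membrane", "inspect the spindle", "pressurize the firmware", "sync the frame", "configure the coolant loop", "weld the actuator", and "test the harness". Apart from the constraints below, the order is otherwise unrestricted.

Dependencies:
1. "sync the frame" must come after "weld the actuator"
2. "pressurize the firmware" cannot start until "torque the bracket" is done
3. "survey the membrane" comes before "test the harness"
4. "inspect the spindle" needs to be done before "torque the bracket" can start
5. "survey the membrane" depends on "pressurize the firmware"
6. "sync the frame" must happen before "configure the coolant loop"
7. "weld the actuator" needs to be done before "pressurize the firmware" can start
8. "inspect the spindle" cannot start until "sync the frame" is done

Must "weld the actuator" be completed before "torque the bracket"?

Yes

There is a constraint chain "weld the actuator" → "sync the frame" → "inspect the spindle" → "torque the bracket".
So "weld the actuator" must precede "torque the bracket" in any valid ordering.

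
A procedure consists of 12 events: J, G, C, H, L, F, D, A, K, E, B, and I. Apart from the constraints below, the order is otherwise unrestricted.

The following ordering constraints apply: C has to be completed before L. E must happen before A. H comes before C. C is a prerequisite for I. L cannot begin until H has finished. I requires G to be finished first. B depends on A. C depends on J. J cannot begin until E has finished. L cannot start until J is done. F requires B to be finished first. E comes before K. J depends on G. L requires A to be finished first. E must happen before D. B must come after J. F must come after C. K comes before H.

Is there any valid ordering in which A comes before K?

Yes

The constraints leave A and K unordered relative to each other; nothing requires K earlier.
So a valid ordering placing A earlier than K exists.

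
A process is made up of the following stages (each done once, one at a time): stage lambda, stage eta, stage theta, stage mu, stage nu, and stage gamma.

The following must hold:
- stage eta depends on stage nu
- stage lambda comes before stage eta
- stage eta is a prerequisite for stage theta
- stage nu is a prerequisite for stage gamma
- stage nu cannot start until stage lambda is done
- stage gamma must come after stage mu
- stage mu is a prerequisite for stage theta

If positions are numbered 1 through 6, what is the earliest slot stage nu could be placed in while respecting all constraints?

The only stage forced before stage nu (directly or transitively) is stage lambda.
With 1 mandatory predecessor, the earliest stage nu can sit is position 1+1 = 2, and placing just that one first achieves it.

2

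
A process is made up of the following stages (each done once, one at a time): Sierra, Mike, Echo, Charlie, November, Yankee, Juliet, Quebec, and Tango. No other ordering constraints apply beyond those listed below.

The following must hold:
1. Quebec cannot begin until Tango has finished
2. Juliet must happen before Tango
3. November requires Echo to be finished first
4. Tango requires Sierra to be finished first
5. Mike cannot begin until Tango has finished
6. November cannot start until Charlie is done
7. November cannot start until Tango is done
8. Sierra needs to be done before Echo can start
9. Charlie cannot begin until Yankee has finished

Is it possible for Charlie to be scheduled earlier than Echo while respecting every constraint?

No chain of constraints runs from Echo to Charlie, so Echo is not required to come first.
That means at least one valid schedule has Charlie before Echo.

Yes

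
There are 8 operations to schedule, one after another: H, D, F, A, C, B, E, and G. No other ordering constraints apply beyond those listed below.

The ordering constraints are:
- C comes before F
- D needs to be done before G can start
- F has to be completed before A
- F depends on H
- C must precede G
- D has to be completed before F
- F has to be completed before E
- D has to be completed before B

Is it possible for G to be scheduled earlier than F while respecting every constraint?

Yes

The constraints leave G and F unordered relative to each other; nothing requires F earlier.
So a valid ordering placing G earlier than F exists.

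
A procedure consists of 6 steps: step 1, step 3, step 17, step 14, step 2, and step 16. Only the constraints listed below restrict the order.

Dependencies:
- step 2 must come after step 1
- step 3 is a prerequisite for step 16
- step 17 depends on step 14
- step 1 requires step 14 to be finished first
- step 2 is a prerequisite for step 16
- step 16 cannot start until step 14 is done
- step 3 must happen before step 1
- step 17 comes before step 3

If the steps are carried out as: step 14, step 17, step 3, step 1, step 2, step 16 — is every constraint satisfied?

Checking each listed constraint against this order: for instance, step 14 is in position 1 and step 16 in position 6, so that constraint holds — and the remaining constraints check out the same way.

Yes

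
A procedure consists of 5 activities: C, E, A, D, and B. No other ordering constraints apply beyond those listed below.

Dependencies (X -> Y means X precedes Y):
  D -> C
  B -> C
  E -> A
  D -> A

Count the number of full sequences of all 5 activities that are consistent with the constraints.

16

3 activities have no prerequisites (E, D, B), so any of them could come first.
Enumerating by repeatedly choosing an available activity (one whose prerequisites are all placed) gives 16 distinct complete orderings.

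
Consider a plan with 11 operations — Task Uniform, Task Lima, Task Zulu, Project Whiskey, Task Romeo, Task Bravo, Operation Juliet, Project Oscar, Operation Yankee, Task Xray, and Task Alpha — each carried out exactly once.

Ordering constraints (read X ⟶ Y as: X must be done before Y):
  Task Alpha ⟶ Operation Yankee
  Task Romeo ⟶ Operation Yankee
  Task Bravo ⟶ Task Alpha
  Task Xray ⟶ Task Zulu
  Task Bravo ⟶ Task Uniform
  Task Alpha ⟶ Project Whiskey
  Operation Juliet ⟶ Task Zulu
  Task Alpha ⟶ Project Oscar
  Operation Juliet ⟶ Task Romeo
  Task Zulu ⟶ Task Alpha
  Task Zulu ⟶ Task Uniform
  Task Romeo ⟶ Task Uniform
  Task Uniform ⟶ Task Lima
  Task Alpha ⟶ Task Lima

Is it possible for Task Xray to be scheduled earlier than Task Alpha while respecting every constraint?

Task Xray is actually forced before Task Alpha by the constraints, so certainly some valid ordering has Task Xray first.

Yes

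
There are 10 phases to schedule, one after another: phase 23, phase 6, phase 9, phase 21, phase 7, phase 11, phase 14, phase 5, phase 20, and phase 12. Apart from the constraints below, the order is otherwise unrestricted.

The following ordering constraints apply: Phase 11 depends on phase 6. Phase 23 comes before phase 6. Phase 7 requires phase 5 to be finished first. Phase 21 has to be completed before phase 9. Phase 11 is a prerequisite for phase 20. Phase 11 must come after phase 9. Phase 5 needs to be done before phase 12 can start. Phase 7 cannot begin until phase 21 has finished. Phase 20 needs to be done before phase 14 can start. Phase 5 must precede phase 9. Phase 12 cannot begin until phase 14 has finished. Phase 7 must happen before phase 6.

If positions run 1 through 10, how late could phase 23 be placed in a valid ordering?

5

Following every chain forward from phase 23, the phases that must come later are phase 6, phase 11, phase 14, phase 20, phase 12 — 5 of them.
So at least 5 phases follow phase 23, putting phase 23 no later than position 5. That position is achievable by scheduling everything else first.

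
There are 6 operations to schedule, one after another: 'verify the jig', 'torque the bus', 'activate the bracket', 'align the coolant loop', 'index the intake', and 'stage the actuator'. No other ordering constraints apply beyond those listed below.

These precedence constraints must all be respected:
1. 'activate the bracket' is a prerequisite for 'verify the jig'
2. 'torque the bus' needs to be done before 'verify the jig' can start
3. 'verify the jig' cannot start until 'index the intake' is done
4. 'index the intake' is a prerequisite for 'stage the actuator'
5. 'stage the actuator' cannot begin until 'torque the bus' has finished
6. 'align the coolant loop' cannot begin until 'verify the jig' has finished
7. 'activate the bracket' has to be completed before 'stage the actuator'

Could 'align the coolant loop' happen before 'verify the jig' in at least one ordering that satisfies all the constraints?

No

Following 'verify the jig' → 'align the coolant loop', 'verify the jig' must precede 'align the coolant loop' in every valid ordering.
Hence 'align the coolant loop' can never be scheduled before 'verify the jig'.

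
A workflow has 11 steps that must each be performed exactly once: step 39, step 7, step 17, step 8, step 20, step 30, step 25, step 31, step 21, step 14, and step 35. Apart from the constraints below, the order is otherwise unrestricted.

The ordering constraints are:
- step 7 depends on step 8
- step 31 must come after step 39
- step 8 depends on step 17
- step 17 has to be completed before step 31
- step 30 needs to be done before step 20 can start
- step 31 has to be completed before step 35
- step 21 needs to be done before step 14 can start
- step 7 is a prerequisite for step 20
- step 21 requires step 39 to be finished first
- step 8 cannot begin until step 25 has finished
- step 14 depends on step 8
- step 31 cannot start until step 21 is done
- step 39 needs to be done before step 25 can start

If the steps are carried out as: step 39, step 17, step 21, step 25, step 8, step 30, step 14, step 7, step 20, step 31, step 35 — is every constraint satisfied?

Yes

Checking each listed constraint against this order: for instance, step 39 is in position 1 and step 31 in position 10, so that constraint holds — and the remaining constraints check out the same way.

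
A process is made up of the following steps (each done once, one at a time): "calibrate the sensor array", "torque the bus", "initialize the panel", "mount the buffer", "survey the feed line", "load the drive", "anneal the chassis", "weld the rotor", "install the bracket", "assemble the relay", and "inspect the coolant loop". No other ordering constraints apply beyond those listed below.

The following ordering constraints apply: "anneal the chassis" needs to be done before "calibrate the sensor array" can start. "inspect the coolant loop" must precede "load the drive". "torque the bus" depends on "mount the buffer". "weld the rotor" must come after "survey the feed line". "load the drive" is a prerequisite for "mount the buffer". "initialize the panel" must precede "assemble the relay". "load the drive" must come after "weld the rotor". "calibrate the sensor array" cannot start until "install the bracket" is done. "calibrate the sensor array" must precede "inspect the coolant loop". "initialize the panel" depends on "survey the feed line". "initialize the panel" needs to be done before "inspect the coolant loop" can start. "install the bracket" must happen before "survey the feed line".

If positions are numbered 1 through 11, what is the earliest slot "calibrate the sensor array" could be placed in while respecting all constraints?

3

The steps that are forced before "calibrate the sensor array", directly or transitively, are "anneal the chassis", "install the bracket". That's 2 steps.
So at minimum 2 steps come before "calibrate the sensor array", putting "calibrate the sensor array" no earlier than position 3. That position is achievable by scheduling exactly those predecessors first.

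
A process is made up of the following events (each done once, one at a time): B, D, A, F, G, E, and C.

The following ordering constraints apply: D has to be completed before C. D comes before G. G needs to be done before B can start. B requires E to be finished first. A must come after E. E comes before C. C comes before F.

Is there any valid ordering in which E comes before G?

Yes

Nothing in the constraints forces G before E — there is no chain from G to E.
So a valid ordering placing E earlier than G exists.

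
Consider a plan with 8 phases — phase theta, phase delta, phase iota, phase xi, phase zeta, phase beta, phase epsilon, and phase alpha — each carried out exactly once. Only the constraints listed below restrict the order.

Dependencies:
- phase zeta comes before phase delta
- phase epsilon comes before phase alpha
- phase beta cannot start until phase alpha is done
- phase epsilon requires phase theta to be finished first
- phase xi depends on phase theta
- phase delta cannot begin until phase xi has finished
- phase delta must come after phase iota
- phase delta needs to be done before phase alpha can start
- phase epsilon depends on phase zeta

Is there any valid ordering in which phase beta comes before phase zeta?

The constraints give a chain phase zeta → phase delta → phase alpha → phase beta, which forces phase zeta before phase beta.
So no valid ordering can have phase beta before phase zeta.

No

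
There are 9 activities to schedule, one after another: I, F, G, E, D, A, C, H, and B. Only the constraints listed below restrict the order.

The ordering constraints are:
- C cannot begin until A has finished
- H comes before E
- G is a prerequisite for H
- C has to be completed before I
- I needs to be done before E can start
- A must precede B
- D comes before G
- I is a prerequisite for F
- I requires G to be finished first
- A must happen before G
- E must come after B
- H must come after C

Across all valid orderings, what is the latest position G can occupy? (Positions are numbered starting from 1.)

The activities that are forced after G, directly or by a chain of constraints, are I, F, E, H. That's 4 activities.
With 4 mandatory successors out of 9 activities total, the latest slot for G is 9−4 = 5, and it's reachable by doing all non-successors before G.

5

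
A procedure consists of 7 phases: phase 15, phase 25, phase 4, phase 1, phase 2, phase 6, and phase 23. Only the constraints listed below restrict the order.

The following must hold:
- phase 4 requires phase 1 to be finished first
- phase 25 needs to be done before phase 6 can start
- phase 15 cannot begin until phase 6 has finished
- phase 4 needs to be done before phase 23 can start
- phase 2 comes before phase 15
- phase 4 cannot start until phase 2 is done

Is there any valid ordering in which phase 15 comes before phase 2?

Following phase 2 → phase 15, phase 2 must precede phase 15 in every valid ordering.
Hence phase 15 can never be scheduled before phase 2.

No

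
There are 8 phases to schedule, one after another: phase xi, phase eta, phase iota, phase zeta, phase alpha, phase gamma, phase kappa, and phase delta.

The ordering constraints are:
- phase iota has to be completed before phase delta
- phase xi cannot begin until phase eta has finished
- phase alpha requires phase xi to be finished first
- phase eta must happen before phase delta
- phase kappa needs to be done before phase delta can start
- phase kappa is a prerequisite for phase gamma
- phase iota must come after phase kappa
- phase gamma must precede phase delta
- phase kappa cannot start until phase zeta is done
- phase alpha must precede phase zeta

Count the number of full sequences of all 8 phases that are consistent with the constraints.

2

Phase eta is the only phase with nothing required before it, so every ordering starts there.
Systematically extending each partial ordering one phase at a time and counting, there are 2 complete orderings.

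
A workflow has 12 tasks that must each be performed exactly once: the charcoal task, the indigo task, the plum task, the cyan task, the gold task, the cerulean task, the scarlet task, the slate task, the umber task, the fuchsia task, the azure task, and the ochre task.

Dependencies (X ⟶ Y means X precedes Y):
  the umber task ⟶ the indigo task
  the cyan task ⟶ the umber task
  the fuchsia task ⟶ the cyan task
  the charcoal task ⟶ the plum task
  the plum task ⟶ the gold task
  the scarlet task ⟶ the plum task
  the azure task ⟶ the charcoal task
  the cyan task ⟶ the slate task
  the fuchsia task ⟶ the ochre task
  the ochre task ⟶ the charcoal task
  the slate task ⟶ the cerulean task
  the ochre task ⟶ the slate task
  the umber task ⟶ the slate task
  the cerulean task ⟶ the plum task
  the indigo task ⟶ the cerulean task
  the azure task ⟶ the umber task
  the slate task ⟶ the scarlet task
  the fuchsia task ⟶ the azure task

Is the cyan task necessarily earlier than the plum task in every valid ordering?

Tracing the constraints gives a chain: the cyan task → the slate task → the cerulean task → the plum task.
Hence the cyan task necessarily comes before the plum task.

Yes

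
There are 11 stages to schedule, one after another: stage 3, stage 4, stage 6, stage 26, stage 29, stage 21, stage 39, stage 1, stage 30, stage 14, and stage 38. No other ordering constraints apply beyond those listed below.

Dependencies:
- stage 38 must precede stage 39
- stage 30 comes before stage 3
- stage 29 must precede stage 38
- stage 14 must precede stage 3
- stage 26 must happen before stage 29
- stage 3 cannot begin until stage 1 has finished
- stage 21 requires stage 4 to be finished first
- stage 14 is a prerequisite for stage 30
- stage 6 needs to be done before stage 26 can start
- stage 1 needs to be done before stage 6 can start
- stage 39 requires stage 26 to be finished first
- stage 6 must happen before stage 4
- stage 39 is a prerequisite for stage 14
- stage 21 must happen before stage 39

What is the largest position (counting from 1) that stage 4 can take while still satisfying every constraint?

6

The stages that are forced after stage 4, directly or by a chain of constraints, are stage 3, stage 21, stage 39, stage 30, stage 14. That's 5 stages.
So at least 5 stages follow stage 4, putting stage 4 no later than position 6. That position is achievable by scheduling everything else first.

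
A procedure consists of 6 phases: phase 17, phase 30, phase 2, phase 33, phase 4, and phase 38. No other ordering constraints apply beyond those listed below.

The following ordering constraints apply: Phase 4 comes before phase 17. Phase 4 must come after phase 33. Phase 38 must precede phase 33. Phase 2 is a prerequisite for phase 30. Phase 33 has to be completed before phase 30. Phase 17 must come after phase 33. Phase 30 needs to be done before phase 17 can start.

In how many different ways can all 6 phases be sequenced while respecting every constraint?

7

The phases with no prerequisites are phase 2, phase 38; any of them can be placed first.
Enumerating by repeatedly choosing an available phase (one whose prerequisites are all placed) gives 7 distinct complete orderings.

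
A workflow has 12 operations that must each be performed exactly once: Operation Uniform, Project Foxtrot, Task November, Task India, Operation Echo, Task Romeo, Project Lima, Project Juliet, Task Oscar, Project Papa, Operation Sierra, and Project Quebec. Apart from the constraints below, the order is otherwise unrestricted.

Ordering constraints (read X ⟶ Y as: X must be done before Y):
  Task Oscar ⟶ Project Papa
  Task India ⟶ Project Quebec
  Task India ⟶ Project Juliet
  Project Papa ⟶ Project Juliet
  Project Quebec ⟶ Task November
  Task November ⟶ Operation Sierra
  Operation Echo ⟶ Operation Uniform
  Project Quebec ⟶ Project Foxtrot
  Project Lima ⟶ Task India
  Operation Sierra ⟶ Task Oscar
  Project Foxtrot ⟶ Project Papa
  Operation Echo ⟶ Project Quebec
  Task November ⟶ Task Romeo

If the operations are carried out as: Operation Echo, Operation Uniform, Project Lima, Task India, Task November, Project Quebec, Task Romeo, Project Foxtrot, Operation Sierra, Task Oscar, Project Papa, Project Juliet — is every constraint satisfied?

The sequence places Task November ahead of Project Quebec.
That contradicts the constraint that Project Quebec must precede Task November.

No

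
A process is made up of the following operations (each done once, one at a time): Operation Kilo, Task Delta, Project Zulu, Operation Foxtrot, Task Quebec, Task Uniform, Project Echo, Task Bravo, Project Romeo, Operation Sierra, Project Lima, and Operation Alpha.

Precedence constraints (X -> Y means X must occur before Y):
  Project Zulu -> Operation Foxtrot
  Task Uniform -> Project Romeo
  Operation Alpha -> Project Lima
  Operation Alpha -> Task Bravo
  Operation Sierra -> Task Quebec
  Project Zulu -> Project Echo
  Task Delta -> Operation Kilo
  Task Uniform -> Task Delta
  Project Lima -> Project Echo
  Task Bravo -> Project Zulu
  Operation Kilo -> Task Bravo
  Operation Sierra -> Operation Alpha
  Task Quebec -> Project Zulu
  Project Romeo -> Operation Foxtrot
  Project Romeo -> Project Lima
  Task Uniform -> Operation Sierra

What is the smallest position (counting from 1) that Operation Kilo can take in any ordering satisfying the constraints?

3

The operations that are forced before Operation Kilo, directly or transitively, are Task Delta, Task Uniform. That's 2 operations.
So at minimum 2 operations come before Operation Kilo, putting Operation Kilo no earlier than position 3. That position is achievable by scheduling exactly those predecessors first.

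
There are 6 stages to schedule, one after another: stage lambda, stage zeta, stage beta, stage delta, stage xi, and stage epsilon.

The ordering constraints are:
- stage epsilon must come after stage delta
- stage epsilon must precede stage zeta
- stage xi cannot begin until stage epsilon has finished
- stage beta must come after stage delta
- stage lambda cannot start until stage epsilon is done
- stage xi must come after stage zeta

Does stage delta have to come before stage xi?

Yes

Following the dependencies: stage delta → stage epsilon → stage xi.
That forces stage delta before stage xi in every valid schedule.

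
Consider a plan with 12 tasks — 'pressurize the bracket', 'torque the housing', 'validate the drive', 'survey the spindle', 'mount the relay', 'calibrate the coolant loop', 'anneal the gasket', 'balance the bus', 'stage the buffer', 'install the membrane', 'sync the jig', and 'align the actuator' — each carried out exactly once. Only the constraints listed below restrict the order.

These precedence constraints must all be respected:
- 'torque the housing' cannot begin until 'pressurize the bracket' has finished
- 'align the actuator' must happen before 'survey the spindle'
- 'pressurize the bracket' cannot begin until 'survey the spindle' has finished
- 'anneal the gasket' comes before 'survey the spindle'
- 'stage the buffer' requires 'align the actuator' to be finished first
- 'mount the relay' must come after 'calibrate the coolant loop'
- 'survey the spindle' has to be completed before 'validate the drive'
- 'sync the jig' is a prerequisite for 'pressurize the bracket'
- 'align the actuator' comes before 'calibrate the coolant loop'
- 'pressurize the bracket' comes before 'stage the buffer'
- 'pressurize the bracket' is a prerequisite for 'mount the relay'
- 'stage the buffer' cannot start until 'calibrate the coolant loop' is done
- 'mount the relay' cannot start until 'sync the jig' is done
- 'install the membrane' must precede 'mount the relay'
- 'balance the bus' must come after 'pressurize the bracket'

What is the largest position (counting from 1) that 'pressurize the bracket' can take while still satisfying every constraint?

8

Every task that must follow 'pressurize the bracket' has to come after it. Tracing all chains starting from 'pressurize the bracket', those tasks are: 'torque the housing', 'mount the relay', 'balance the bus', 'stage the buffer' — 4 in total.
With 4 mandatory successors out of 12 tasks total, the latest slot for 'pressurize the bracket' is 12−4 = 8, and it's reachable by doing all non-successors before 'pressurize the bracket'.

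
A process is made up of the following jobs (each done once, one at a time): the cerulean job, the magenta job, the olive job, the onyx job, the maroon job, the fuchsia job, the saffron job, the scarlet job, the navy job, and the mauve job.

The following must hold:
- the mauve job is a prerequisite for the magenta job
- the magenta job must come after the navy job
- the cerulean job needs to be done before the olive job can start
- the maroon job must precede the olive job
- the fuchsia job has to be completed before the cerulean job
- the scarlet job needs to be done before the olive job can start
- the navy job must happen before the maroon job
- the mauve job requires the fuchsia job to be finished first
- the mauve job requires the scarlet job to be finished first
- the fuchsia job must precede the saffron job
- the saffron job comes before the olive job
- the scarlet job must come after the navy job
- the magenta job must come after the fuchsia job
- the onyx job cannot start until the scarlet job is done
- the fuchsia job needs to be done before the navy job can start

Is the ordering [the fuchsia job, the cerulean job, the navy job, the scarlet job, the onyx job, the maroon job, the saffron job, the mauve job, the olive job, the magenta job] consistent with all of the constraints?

Yes

Every stated constraint is respected: the fuchsia job sits at position 1, ahead of the magenta job at position 10, and each of the other listed pairs likewise has the predecessor earlier in the sequence.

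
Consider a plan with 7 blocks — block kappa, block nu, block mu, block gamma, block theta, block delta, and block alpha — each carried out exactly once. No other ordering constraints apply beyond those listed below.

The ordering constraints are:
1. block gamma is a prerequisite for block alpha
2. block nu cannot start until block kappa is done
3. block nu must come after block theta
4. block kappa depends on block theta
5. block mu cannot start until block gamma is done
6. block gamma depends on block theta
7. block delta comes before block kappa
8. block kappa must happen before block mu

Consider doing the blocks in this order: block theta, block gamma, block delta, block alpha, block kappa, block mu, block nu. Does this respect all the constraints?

Yes

Checking each listed constraint against this order: for instance, block theta is in position 1 and block nu in position 7, so that constraint holds — and the remaining constraints check out the same way.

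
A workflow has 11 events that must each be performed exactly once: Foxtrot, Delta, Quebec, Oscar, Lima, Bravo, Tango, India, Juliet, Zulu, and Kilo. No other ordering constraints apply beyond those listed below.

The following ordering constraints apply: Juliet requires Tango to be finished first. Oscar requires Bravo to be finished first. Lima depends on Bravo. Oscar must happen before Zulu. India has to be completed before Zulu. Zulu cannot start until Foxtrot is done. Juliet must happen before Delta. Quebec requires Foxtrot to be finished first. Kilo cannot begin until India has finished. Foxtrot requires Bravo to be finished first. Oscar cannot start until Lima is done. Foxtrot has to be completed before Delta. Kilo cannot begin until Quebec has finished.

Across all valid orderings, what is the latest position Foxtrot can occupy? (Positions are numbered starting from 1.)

7

The events that are forced after Foxtrot, directly or by a chain of constraints, are Delta, Quebec, Zulu, Kilo. That's 4 events.
With 4 mandatory successors out of 11 events total, the latest slot for Foxtrot is 11−4 = 7, and it's reachable by doing all non-successors before Foxtrot.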